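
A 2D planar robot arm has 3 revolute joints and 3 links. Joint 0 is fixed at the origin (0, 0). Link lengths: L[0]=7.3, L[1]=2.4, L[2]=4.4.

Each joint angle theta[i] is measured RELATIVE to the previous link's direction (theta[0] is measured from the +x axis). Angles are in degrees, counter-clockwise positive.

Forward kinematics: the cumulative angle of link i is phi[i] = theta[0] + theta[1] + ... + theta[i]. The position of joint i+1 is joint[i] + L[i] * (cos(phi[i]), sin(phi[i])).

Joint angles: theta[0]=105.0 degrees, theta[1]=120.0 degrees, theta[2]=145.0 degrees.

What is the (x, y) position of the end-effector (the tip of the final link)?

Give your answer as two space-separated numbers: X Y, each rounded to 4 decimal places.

Answer: 0.7467 6.1183

Derivation:
joint[0] = (0.0000, 0.0000)  (base)
link 0: phi[0] = 105 = 105 deg
  cos(105 deg) = -0.2588, sin(105 deg) = 0.9659
  joint[1] = (0.0000, 0.0000) + 7.3 * (-0.2588, 0.9659) = (0.0000 + -1.8894, 0.0000 + 7.0513) = (-1.8894, 7.0513)
link 1: phi[1] = 105 + 120 = 225 deg
  cos(225 deg) = -0.7071, sin(225 deg) = -0.7071
  joint[2] = (-1.8894, 7.0513) + 2.4 * (-0.7071, -0.7071) = (-1.8894 + -1.6971, 7.0513 + -1.6971) = (-3.5864, 5.3542)
link 2: phi[2] = 105 + 120 + 145 = 370 deg
  cos(370 deg) = 0.9848, sin(370 deg) = 0.1736
  joint[3] = (-3.5864, 5.3542) + 4.4 * (0.9848, 0.1736) = (-3.5864 + 4.3332, 5.3542 + 0.7641) = (0.7467, 6.1183)
End effector: (0.7467, 6.1183)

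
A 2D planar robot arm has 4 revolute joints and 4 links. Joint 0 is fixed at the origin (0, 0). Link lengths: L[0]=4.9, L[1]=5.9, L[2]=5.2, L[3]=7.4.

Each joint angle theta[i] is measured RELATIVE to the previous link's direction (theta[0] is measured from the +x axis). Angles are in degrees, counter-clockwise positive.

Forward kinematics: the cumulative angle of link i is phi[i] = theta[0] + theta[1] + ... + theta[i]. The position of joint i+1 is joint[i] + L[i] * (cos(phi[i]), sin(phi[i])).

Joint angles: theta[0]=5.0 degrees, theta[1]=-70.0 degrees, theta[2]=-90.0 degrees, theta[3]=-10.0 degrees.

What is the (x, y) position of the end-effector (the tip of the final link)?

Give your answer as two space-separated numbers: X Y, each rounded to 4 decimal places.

joint[0] = (0.0000, 0.0000)  (base)
link 0: phi[0] = 5 = 5 deg
  cos(5 deg) = 0.9962, sin(5 deg) = 0.0872
  joint[1] = (0.0000, 0.0000) + 4.9 * (0.9962, 0.0872) = (0.0000 + 4.8814, 0.0000 + 0.4271) = (4.8814, 0.4271)
link 1: phi[1] = 5 + -70 = -65 deg
  cos(-65 deg) = 0.4226, sin(-65 deg) = -0.9063
  joint[2] = (4.8814, 0.4271) + 5.9 * (0.4226, -0.9063) = (4.8814 + 2.4934, 0.4271 + -5.3472) = (7.3748, -4.9202)
link 2: phi[2] = 5 + -70 + -90 = -155 deg
  cos(-155 deg) = -0.9063, sin(-155 deg) = -0.4226
  joint[3] = (7.3748, -4.9202) + 5.2 * (-0.9063, -0.4226) = (7.3748 + -4.7128, -4.9202 + -2.1976) = (2.6620, -7.1178)
link 3: phi[3] = 5 + -70 + -90 + -10 = -165 deg
  cos(-165 deg) = -0.9659, sin(-165 deg) = -0.2588
  joint[4] = (2.6620, -7.1178) + 7.4 * (-0.9659, -0.2588) = (2.6620 + -7.1479, -7.1178 + -1.9153) = (-4.4858, -9.0330)
End effector: (-4.4858, -9.0330)

Answer: -4.4858 -9.0330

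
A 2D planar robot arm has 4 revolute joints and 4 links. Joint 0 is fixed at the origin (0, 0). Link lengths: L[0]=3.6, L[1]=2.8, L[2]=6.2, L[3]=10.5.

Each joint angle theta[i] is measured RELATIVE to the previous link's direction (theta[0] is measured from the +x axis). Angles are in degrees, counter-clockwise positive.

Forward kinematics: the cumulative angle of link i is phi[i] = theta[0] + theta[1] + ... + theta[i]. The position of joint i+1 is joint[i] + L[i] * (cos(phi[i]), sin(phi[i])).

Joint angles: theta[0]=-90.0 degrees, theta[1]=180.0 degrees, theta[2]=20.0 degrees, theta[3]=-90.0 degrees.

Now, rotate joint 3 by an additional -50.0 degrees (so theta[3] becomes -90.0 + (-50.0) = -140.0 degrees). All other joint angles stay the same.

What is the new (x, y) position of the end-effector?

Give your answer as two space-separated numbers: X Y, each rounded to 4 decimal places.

joint[0] = (0.0000, 0.0000)  (base)
link 0: phi[0] = -90 = -90 deg
  cos(-90 deg) = 0.0000, sin(-90 deg) = -1.0000
  joint[1] = (0.0000, 0.0000) + 3.6 * (0.0000, -1.0000) = (0.0000 + 0.0000, 0.0000 + -3.6000) = (0.0000, -3.6000)
link 1: phi[1] = -90 + 180 = 90 deg
  cos(90 deg) = 0.0000, sin(90 deg) = 1.0000
  joint[2] = (0.0000, -3.6000) + 2.8 * (0.0000, 1.0000) = (0.0000 + 0.0000, -3.6000 + 2.8000) = (0.0000, -0.8000)
link 2: phi[2] = -90 + 180 + 20 = 110 deg
  cos(110 deg) = -0.3420, sin(110 deg) = 0.9397
  joint[3] = (0.0000, -0.8000) + 6.2 * (-0.3420, 0.9397) = (0.0000 + -2.1205, -0.8000 + 5.8261) = (-2.1205, 5.0261)
link 3: phi[3] = -90 + 180 + 20 + -140 = -30 deg
  cos(-30 deg) = 0.8660, sin(-30 deg) = -0.5000
  joint[4] = (-2.1205, 5.0261) + 10.5 * (0.8660, -0.5000) = (-2.1205 + 9.0933, 5.0261 + -5.2500) = (6.9727, -0.2239)
End effector: (6.9727, -0.2239)

Answer: 6.9727 -0.2239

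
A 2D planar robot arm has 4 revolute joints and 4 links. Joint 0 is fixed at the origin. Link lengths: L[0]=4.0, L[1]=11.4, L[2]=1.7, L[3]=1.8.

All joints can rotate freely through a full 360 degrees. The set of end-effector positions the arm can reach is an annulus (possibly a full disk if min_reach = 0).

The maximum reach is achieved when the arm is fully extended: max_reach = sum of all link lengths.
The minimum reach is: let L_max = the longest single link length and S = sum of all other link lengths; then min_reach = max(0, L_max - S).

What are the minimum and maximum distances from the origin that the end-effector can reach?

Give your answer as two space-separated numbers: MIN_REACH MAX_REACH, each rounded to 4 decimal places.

Answer: 3.9000 18.9000

Derivation:
Link lengths: [4.0, 11.4, 1.7, 1.8]
max_reach = 4 + 11.4 + 1.7 + 1.8 = 18.9
L_max = max([4.0, 11.4, 1.7, 1.8]) = 11.4
S (sum of others) = 18.9 - 11.4 = 7.5
min_reach = max(0, 11.4 - 7.5) = max(0, 3.9) = 3.9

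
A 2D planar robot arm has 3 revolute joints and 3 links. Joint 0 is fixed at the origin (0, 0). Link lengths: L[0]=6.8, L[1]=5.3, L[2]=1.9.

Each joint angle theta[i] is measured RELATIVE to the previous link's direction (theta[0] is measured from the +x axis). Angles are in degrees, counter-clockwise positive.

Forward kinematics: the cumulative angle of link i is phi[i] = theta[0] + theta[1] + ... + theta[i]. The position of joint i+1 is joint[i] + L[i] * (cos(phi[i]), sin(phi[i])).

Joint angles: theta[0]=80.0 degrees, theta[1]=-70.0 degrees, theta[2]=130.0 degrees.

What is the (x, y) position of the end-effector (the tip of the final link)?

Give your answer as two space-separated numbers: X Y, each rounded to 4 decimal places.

joint[0] = (0.0000, 0.0000)  (base)
link 0: phi[0] = 80 = 80 deg
  cos(80 deg) = 0.1736, sin(80 deg) = 0.9848
  joint[1] = (0.0000, 0.0000) + 6.8 * (0.1736, 0.9848) = (0.0000 + 1.1808, 0.0000 + 6.6967) = (1.1808, 6.6967)
link 1: phi[1] = 80 + -70 = 10 deg
  cos(10 deg) = 0.9848, sin(10 deg) = 0.1736
  joint[2] = (1.1808, 6.6967) + 5.3 * (0.9848, 0.1736) = (1.1808 + 5.2195, 6.6967 + 0.9203) = (6.4003, 7.6170)
link 2: phi[2] = 80 + -70 + 130 = 140 deg
  cos(140 deg) = -0.7660, sin(140 deg) = 0.6428
  joint[3] = (6.4003, 7.6170) + 1.9 * (-0.7660, 0.6428) = (6.4003 + -1.4555, 7.6170 + 1.2213) = (4.9448, 8.8383)
End effector: (4.9448, 8.8383)

Answer: 4.9448 8.8383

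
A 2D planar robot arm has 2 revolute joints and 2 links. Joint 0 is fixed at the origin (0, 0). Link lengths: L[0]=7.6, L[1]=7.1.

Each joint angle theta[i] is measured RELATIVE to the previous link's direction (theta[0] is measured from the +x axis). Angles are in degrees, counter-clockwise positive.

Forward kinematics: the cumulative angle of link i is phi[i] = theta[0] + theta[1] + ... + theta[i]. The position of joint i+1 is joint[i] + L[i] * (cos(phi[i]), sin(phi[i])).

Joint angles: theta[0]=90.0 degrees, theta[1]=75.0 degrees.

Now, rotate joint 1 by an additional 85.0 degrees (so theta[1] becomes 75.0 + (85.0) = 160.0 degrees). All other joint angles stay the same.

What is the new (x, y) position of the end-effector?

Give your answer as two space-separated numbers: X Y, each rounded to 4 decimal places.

joint[0] = (0.0000, 0.0000)  (base)
link 0: phi[0] = 90 = 90 deg
  cos(90 deg) = 0.0000, sin(90 deg) = 1.0000
  joint[1] = (0.0000, 0.0000) + 7.6 * (0.0000, 1.0000) = (0.0000 + 0.0000, 0.0000 + 7.6000) = (0.0000, 7.6000)
link 1: phi[1] = 90 + 160 = 250 deg
  cos(250 deg) = -0.3420, sin(250 deg) = -0.9397
  joint[2] = (0.0000, 7.6000) + 7.1 * (-0.3420, -0.9397) = (0.0000 + -2.4283, 7.6000 + -6.6718) = (-2.4283, 0.9282)
End effector: (-2.4283, 0.9282)

Answer: -2.4283 0.9282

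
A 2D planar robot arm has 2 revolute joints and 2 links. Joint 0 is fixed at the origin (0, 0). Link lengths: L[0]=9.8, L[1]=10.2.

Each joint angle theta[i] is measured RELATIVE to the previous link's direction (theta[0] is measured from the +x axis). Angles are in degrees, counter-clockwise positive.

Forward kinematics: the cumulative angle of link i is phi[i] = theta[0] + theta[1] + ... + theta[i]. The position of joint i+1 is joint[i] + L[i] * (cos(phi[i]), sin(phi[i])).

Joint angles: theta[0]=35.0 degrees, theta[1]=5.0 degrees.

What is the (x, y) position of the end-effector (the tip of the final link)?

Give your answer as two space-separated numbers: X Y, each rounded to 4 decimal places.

joint[0] = (0.0000, 0.0000)  (base)
link 0: phi[0] = 35 = 35 deg
  cos(35 deg) = 0.8192, sin(35 deg) = 0.5736
  joint[1] = (0.0000, 0.0000) + 9.8 * (0.8192, 0.5736) = (0.0000 + 8.0277, 0.0000 + 5.6210) = (8.0277, 5.6210)
link 1: phi[1] = 35 + 5 = 40 deg
  cos(40 deg) = 0.7660, sin(40 deg) = 0.6428
  joint[2] = (8.0277, 5.6210) + 10.2 * (0.7660, 0.6428) = (8.0277 + 7.8137, 5.6210 + 6.5564) = (15.8413, 12.1775)
End effector: (15.8413, 12.1775)

Answer: 15.8413 12.1775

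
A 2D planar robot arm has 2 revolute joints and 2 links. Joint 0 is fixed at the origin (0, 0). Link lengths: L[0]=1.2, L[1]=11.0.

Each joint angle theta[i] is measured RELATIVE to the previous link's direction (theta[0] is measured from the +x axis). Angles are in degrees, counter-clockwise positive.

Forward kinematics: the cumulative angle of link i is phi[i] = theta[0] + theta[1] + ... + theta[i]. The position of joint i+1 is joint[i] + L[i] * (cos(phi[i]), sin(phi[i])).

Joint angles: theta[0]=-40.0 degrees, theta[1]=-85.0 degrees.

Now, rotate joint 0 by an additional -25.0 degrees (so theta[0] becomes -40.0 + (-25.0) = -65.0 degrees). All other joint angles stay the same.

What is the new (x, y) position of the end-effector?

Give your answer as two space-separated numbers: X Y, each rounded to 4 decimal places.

joint[0] = (0.0000, 0.0000)  (base)
link 0: phi[0] = -65 = -65 deg
  cos(-65 deg) = 0.4226, sin(-65 deg) = -0.9063
  joint[1] = (0.0000, 0.0000) + 1.2 * (0.4226, -0.9063) = (0.0000 + 0.5071, 0.0000 + -1.0876) = (0.5071, -1.0876)
link 1: phi[1] = -65 + -85 = -150 deg
  cos(-150 deg) = -0.8660, sin(-150 deg) = -0.5000
  joint[2] = (0.5071, -1.0876) + 11 * (-0.8660, -0.5000) = (0.5071 + -9.5263, -1.0876 + -5.5000) = (-9.0191, -6.5876)
End effector: (-9.0191, -6.5876)

Answer: -9.0191 -6.5876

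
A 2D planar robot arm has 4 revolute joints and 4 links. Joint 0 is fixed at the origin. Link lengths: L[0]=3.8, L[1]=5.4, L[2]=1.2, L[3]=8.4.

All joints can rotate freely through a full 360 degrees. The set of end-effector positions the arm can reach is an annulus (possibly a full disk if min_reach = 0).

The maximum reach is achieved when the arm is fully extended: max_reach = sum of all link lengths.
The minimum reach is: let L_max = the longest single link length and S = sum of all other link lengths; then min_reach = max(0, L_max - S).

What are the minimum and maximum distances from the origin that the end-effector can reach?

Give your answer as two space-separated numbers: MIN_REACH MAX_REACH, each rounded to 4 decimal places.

Answer: 0.0000 18.8000

Derivation:
Link lengths: [3.8, 5.4, 1.2, 8.4]
max_reach = 3.8 + 5.4 + 1.2 + 8.4 = 18.8
L_max = max([3.8, 5.4, 1.2, 8.4]) = 8.4
S (sum of others) = 18.8 - 8.4 = 10.4
min_reach = max(0, 8.4 - 10.4) = max(0, -2) = 0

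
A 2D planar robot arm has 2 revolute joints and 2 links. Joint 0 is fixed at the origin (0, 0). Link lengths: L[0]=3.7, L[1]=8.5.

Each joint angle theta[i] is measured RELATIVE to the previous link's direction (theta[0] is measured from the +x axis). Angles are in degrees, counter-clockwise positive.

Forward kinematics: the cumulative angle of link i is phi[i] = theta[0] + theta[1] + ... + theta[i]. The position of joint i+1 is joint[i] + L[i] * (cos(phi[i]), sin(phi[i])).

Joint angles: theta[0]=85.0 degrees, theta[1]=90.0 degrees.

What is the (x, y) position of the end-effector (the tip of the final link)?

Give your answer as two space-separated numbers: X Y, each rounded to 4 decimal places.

joint[0] = (0.0000, 0.0000)  (base)
link 0: phi[0] = 85 = 85 deg
  cos(85 deg) = 0.0872, sin(85 deg) = 0.9962
  joint[1] = (0.0000, 0.0000) + 3.7 * (0.0872, 0.9962) = (0.0000 + 0.3225, 0.0000 + 3.6859) = (0.3225, 3.6859)
link 1: phi[1] = 85 + 90 = 175 deg
  cos(175 deg) = -0.9962, sin(175 deg) = 0.0872
  joint[2] = (0.3225, 3.6859) + 8.5 * (-0.9962, 0.0872) = (0.3225 + -8.4677, 3.6859 + 0.7408) = (-8.1452, 4.4267)
End effector: (-8.1452, 4.4267)

Answer: -8.1452 4.4267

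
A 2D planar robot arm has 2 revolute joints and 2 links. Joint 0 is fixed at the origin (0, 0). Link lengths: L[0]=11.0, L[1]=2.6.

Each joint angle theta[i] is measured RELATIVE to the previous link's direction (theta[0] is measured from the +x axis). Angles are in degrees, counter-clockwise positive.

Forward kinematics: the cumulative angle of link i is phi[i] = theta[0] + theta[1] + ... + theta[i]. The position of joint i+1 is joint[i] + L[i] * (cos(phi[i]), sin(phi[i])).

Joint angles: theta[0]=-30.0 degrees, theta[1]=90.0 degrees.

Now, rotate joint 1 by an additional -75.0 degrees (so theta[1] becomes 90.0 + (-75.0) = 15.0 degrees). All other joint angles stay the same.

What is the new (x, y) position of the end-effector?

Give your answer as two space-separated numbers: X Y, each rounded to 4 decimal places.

Answer: 12.0377 -6.1729

Derivation:
joint[0] = (0.0000, 0.0000)  (base)
link 0: phi[0] = -30 = -30 deg
  cos(-30 deg) = 0.8660, sin(-30 deg) = -0.5000
  joint[1] = (0.0000, 0.0000) + 11 * (0.8660, -0.5000) = (0.0000 + 9.5263, 0.0000 + -5.5000) = (9.5263, -5.5000)
link 1: phi[1] = -30 + 15 = -15 deg
  cos(-15 deg) = 0.9659, sin(-15 deg) = -0.2588
  joint[2] = (9.5263, -5.5000) + 2.6 * (0.9659, -0.2588) = (9.5263 + 2.5114, -5.5000 + -0.6729) = (12.0377, -6.1729)
End effector: (12.0377, -6.1729)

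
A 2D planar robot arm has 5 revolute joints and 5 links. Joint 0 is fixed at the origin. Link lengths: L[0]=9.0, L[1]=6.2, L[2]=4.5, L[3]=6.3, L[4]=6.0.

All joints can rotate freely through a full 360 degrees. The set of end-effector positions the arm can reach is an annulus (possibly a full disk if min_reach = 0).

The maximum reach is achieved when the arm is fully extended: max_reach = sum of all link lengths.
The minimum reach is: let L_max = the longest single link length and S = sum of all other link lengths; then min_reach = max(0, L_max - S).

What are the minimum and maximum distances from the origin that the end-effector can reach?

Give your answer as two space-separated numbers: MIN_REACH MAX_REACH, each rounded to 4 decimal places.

Link lengths: [9.0, 6.2, 4.5, 6.3, 6.0]
max_reach = 9 + 6.2 + 4.5 + 6.3 + 6 = 32
L_max = max([9.0, 6.2, 4.5, 6.3, 6.0]) = 9
S (sum of others) = 32 - 9 = 23
min_reach = max(0, 9 - 23) = max(0, -14) = 0

Answer: 0.0000 32.0000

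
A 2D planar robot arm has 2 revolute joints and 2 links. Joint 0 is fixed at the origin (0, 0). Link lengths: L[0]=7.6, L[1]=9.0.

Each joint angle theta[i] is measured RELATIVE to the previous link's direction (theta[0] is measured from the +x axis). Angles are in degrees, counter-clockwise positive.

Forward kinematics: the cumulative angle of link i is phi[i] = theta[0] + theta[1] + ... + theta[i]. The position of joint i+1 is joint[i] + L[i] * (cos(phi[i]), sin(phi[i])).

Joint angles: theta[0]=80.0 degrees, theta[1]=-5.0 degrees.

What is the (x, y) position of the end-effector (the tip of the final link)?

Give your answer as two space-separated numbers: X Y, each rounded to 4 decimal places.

joint[0] = (0.0000, 0.0000)  (base)
link 0: phi[0] = 80 = 80 deg
  cos(80 deg) = 0.1736, sin(80 deg) = 0.9848
  joint[1] = (0.0000, 0.0000) + 7.6 * (0.1736, 0.9848) = (0.0000 + 1.3197, 0.0000 + 7.4845) = (1.3197, 7.4845)
link 1: phi[1] = 80 + -5 = 75 deg
  cos(75 deg) = 0.2588, sin(75 deg) = 0.9659
  joint[2] = (1.3197, 7.4845) + 9 * (0.2588, 0.9659) = (1.3197 + 2.3294, 7.4845 + 8.6933) = (3.6491, 16.1779)
End effector: (3.6491, 16.1779)

Answer: 3.6491 16.1779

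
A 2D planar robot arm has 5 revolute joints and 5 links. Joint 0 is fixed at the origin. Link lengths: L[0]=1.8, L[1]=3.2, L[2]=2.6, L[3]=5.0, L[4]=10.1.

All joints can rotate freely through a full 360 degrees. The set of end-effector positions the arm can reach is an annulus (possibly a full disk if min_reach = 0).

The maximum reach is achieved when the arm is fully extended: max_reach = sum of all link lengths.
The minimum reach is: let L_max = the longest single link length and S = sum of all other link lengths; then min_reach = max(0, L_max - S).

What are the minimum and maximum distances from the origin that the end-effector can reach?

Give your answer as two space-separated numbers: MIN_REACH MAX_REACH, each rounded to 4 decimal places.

Link lengths: [1.8, 3.2, 2.6, 5.0, 10.1]
max_reach = 1.8 + 3.2 + 2.6 + 5 + 10.1 = 22.7
L_max = max([1.8, 3.2, 2.6, 5.0, 10.1]) = 10.1
S (sum of others) = 22.7 - 10.1 = 12.6
min_reach = max(0, 10.1 - 12.6) = max(0, -2.5) = 0

Answer: 0.0000 22.7000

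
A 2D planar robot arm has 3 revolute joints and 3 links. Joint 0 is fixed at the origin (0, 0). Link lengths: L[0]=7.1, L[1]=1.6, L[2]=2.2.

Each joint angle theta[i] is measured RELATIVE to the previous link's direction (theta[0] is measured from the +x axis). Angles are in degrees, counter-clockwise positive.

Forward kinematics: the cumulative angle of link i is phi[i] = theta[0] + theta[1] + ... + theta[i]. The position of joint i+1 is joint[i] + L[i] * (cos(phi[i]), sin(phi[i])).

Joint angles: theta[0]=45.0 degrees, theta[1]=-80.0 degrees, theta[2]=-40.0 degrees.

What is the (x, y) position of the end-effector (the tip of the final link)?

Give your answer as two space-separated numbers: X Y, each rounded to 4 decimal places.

joint[0] = (0.0000, 0.0000)  (base)
link 0: phi[0] = 45 = 45 deg
  cos(45 deg) = 0.7071, sin(45 deg) = 0.7071
  joint[1] = (0.0000, 0.0000) + 7.1 * (0.7071, 0.7071) = (0.0000 + 5.0205, 0.0000 + 5.0205) = (5.0205, 5.0205)
link 1: phi[1] = 45 + -80 = -35 deg
  cos(-35 deg) = 0.8192, sin(-35 deg) = -0.5736
  joint[2] = (5.0205, 5.0205) + 1.6 * (0.8192, -0.5736) = (5.0205 + 1.3106, 5.0205 + -0.9177) = (6.3311, 4.1027)
link 2: phi[2] = 45 + -80 + -40 = -75 deg
  cos(-75 deg) = 0.2588, sin(-75 deg) = -0.9659
  joint[3] = (6.3311, 4.1027) + 2.2 * (0.2588, -0.9659) = (6.3311 + 0.5694, 4.1027 + -2.1250) = (6.9005, 1.9777)
End effector: (6.9005, 1.9777)

Answer: 6.9005 1.9777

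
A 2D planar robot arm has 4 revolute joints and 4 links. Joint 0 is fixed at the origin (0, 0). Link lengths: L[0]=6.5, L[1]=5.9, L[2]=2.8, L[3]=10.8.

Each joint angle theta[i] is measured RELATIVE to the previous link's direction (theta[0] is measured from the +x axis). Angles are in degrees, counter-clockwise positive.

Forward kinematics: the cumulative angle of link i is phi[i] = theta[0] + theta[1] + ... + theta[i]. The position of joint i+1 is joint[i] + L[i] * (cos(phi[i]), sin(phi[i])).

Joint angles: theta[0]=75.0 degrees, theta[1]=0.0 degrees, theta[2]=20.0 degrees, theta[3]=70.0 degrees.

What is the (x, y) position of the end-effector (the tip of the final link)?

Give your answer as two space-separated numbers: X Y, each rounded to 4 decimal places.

joint[0] = (0.0000, 0.0000)  (base)
link 0: phi[0] = 75 = 75 deg
  cos(75 deg) = 0.2588, sin(75 deg) = 0.9659
  joint[1] = (0.0000, 0.0000) + 6.5 * (0.2588, 0.9659) = (0.0000 + 1.6823, 0.0000 + 6.2785) = (1.6823, 6.2785)
link 1: phi[1] = 75 + 0 = 75 deg
  cos(75 deg) = 0.2588, sin(75 deg) = 0.9659
  joint[2] = (1.6823, 6.2785) + 5.9 * (0.2588, 0.9659) = (1.6823 + 1.5270, 6.2785 + 5.6990) = (3.2094, 11.9775)
link 2: phi[2] = 75 + 0 + 20 = 95 deg
  cos(95 deg) = -0.0872, sin(95 deg) = 0.9962
  joint[3] = (3.2094, 11.9775) + 2.8 * (-0.0872, 0.9962) = (3.2094 + -0.2440, 11.9775 + 2.7893) = (2.9653, 14.7668)
link 3: phi[3] = 75 + 0 + 20 + 70 = 165 deg
  cos(165 deg) = -0.9659, sin(165 deg) = 0.2588
  joint[4] = (2.9653, 14.7668) + 10.8 * (-0.9659, 0.2588) = (2.9653 + -10.4320, 14.7668 + 2.7952) = (-7.4667, 17.5621)
End effector: (-7.4667, 17.5621)

Answer: -7.4667 17.5621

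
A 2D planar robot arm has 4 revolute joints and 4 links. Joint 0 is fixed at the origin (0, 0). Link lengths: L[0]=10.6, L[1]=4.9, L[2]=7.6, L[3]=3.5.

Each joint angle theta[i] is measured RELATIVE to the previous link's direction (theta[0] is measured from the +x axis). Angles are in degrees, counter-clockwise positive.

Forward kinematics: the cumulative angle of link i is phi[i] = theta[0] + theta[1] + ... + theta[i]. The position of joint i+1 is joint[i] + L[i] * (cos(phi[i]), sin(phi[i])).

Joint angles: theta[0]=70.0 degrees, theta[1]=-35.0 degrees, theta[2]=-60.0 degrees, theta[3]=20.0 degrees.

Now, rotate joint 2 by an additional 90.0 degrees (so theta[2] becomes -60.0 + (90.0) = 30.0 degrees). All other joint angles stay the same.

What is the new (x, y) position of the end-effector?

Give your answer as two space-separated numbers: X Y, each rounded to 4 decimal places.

Answer: 11.1562 23.1459

Derivation:
joint[0] = (0.0000, 0.0000)  (base)
link 0: phi[0] = 70 = 70 deg
  cos(70 deg) = 0.3420, sin(70 deg) = 0.9397
  joint[1] = (0.0000, 0.0000) + 10.6 * (0.3420, 0.9397) = (0.0000 + 3.6254, 0.0000 + 9.9607) = (3.6254, 9.9607)
link 1: phi[1] = 70 + -35 = 35 deg
  cos(35 deg) = 0.8192, sin(35 deg) = 0.5736
  joint[2] = (3.6254, 9.9607) + 4.9 * (0.8192, 0.5736) = (3.6254 + 4.0138, 9.9607 + 2.8105) = (7.6393, 12.7713)
link 2: phi[2] = 70 + -35 + 30 = 65 deg
  cos(65 deg) = 0.4226, sin(65 deg) = 0.9063
  joint[3] = (7.6393, 12.7713) + 7.6 * (0.4226, 0.9063) = (7.6393 + 3.2119, 12.7713 + 6.8879) = (10.8512, 19.6592)
link 3: phi[3] = 70 + -35 + 30 + 20 = 85 deg
  cos(85 deg) = 0.0872, sin(85 deg) = 0.9962
  joint[4] = (10.8512, 19.6592) + 3.5 * (0.0872, 0.9962) = (10.8512 + 0.3050, 19.6592 + 3.4867) = (11.1562, 23.1459)
End effector: (11.1562, 23.1459)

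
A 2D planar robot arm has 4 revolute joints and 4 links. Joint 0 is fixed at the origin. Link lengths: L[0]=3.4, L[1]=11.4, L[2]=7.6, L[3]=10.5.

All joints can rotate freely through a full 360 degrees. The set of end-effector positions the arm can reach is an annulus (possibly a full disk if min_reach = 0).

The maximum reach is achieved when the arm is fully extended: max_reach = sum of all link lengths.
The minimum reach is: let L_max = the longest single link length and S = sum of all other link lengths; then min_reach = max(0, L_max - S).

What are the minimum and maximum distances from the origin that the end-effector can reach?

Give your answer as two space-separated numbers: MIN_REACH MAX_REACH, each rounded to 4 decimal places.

Answer: 0.0000 32.9000

Derivation:
Link lengths: [3.4, 11.4, 7.6, 10.5]
max_reach = 3.4 + 11.4 + 7.6 + 10.5 = 32.9
L_max = max([3.4, 11.4, 7.6, 10.5]) = 11.4
S (sum of others) = 32.9 - 11.4 = 21.5
min_reach = max(0, 11.4 - 21.5) = max(0, -10.1) = 0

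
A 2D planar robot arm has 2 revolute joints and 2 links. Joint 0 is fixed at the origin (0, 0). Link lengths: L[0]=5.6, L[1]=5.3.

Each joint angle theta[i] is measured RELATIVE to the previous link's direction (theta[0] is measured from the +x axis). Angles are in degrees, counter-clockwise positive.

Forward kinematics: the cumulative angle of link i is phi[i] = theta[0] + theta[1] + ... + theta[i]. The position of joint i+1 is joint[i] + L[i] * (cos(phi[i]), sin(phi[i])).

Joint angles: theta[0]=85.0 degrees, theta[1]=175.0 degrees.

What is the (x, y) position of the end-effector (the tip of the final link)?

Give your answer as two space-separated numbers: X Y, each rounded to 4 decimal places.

Answer: -0.4323 0.3592

Derivation:
joint[0] = (0.0000, 0.0000)  (base)
link 0: phi[0] = 85 = 85 deg
  cos(85 deg) = 0.0872, sin(85 deg) = 0.9962
  joint[1] = (0.0000, 0.0000) + 5.6 * (0.0872, 0.9962) = (0.0000 + 0.4881, 0.0000 + 5.5787) = (0.4881, 5.5787)
link 1: phi[1] = 85 + 175 = 260 deg
  cos(260 deg) = -0.1736, sin(260 deg) = -0.9848
  joint[2] = (0.4881, 5.5787) + 5.3 * (-0.1736, -0.9848) = (0.4881 + -0.9203, 5.5787 + -5.2195) = (-0.4323, 0.3592)
End effector: (-0.4323, 0.3592)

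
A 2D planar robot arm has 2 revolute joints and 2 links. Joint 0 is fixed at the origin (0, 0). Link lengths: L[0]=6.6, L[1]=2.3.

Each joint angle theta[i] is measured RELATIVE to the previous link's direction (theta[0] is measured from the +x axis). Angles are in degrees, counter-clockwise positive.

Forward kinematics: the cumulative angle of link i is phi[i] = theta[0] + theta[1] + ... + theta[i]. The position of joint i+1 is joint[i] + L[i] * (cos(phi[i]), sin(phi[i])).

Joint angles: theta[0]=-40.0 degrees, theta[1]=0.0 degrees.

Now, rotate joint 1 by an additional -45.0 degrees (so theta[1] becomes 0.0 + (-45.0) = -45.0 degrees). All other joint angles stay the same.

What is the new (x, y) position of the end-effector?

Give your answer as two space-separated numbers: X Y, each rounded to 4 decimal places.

Answer: 5.2564 -6.5336

Derivation:
joint[0] = (0.0000, 0.0000)  (base)
link 0: phi[0] = -40 = -40 deg
  cos(-40 deg) = 0.7660, sin(-40 deg) = -0.6428
  joint[1] = (0.0000, 0.0000) + 6.6 * (0.7660, -0.6428) = (0.0000 + 5.0559, 0.0000 + -4.2424) = (5.0559, -4.2424)
link 1: phi[1] = -40 + -45 = -85 deg
  cos(-85 deg) = 0.0872, sin(-85 deg) = -0.9962
  joint[2] = (5.0559, -4.2424) + 2.3 * (0.0872, -0.9962) = (5.0559 + 0.2005, -4.2424 + -2.2912) = (5.2564, -6.5336)
End effector: (5.2564, -6.5336)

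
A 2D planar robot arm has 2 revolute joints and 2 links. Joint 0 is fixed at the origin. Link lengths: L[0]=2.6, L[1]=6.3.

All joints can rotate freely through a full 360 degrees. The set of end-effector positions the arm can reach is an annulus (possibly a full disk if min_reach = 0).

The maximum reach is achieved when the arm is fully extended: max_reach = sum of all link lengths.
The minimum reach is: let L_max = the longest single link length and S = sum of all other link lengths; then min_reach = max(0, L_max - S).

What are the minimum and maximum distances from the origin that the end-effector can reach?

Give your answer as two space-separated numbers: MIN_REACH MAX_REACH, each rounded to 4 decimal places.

Answer: 3.7000 8.9000

Derivation:
Link lengths: [2.6, 6.3]
max_reach = 2.6 + 6.3 = 8.9
L_max = max([2.6, 6.3]) = 6.3
S (sum of others) = 8.9 - 6.3 = 2.6
min_reach = max(0, 6.3 - 2.6) = max(0, 3.7) = 3.7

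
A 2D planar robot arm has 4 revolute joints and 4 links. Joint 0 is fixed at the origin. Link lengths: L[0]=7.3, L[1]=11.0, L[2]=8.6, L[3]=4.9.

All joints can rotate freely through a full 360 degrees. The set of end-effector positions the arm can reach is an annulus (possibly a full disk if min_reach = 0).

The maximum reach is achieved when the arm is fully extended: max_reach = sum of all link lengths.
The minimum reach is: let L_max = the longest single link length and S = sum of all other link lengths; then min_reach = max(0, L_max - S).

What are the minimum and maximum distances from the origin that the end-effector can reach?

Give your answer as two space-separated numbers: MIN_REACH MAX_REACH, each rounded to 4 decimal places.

Answer: 0.0000 31.8000

Derivation:
Link lengths: [7.3, 11.0, 8.6, 4.9]
max_reach = 7.3 + 11 + 8.6 + 4.9 = 31.8
L_max = max([7.3, 11.0, 8.6, 4.9]) = 11
S (sum of others) = 31.8 - 11 = 20.8
min_reach = max(0, 11 - 20.8) = max(0, -9.8) = 0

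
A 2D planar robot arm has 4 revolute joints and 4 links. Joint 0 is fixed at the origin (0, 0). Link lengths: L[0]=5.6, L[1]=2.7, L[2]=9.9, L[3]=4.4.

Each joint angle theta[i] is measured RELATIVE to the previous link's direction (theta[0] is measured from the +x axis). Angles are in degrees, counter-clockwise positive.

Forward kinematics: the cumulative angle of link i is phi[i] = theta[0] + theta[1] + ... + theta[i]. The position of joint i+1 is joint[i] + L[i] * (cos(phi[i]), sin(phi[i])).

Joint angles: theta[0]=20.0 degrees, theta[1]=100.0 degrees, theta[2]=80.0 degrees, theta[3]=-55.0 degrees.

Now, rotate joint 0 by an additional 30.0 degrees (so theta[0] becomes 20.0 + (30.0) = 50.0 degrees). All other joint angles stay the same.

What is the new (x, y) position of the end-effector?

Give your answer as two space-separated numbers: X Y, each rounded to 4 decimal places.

Answer: -9.4855 -1.5605

Derivation:
joint[0] = (0.0000, 0.0000)  (base)
link 0: phi[0] = 50 = 50 deg
  cos(50 deg) = 0.6428, sin(50 deg) = 0.7660
  joint[1] = (0.0000, 0.0000) + 5.6 * (0.6428, 0.7660) = (0.0000 + 3.5996, 0.0000 + 4.2898) = (3.5996, 4.2898)
link 1: phi[1] = 50 + 100 = 150 deg
  cos(150 deg) = -0.8660, sin(150 deg) = 0.5000
  joint[2] = (3.5996, 4.2898) + 2.7 * (-0.8660, 0.5000) = (3.5996 + -2.3383, 4.2898 + 1.3500) = (1.2613, 5.6398)
link 2: phi[2] = 50 + 100 + 80 = 230 deg
  cos(230 deg) = -0.6428, sin(230 deg) = -0.7660
  joint[3] = (1.2613, 5.6398) + 9.9 * (-0.6428, -0.7660) = (1.2613 + -6.3636, 5.6398 + -7.5838) = (-5.1023, -1.9440)
link 3: phi[3] = 50 + 100 + 80 + -55 = 175 deg
  cos(175 deg) = -0.9962, sin(175 deg) = 0.0872
  joint[4] = (-5.1023, -1.9440) + 4.4 * (-0.9962, 0.0872) = (-5.1023 + -4.3833, -1.9440 + 0.3835) = (-9.4855, -1.5605)
End effector: (-9.4855, -1.5605)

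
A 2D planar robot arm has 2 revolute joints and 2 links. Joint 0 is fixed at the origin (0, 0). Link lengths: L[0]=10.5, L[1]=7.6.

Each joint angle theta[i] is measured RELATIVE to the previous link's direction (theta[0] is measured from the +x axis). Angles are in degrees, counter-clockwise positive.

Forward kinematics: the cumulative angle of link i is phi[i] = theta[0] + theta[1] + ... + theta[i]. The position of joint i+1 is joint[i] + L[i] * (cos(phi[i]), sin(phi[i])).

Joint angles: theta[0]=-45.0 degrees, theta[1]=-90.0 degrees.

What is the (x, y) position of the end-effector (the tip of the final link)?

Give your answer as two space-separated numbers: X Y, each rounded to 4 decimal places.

Answer: 2.0506 -12.7986

Derivation:
joint[0] = (0.0000, 0.0000)  (base)
link 0: phi[0] = -45 = -45 deg
  cos(-45 deg) = 0.7071, sin(-45 deg) = -0.7071
  joint[1] = (0.0000, 0.0000) + 10.5 * (0.7071, -0.7071) = (0.0000 + 7.4246, 0.0000 + -7.4246) = (7.4246, -7.4246)
link 1: phi[1] = -45 + -90 = -135 deg
  cos(-135 deg) = -0.7071, sin(-135 deg) = -0.7071
  joint[2] = (7.4246, -7.4246) + 7.6 * (-0.7071, -0.7071) = (7.4246 + -5.3740, -7.4246 + -5.3740) = (2.0506, -12.7986)
End effector: (2.0506, -12.7986)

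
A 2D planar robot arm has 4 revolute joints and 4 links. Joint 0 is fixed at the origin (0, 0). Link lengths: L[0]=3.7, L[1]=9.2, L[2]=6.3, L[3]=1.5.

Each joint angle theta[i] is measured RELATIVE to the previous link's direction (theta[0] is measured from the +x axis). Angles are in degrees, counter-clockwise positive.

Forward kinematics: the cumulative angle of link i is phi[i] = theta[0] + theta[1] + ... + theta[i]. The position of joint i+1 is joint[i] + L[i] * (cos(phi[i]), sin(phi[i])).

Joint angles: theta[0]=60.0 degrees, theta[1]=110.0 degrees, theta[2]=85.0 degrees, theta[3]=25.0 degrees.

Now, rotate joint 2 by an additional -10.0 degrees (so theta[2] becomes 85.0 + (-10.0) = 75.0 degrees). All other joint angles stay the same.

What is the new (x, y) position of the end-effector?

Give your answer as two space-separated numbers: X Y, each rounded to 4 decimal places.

Answer: -9.8727 -2.4079

Derivation:
joint[0] = (0.0000, 0.0000)  (base)
link 0: phi[0] = 60 = 60 deg
  cos(60 deg) = 0.5000, sin(60 deg) = 0.8660
  joint[1] = (0.0000, 0.0000) + 3.7 * (0.5000, 0.8660) = (0.0000 + 1.8500, 0.0000 + 3.2043) = (1.8500, 3.2043)
link 1: phi[1] = 60 + 110 = 170 deg
  cos(170 deg) = -0.9848, sin(170 deg) = 0.1736
  joint[2] = (1.8500, 3.2043) + 9.2 * (-0.9848, 0.1736) = (1.8500 + -9.0602, 3.2043 + 1.5976) = (-7.2102, 4.8019)
link 2: phi[2] = 60 + 110 + 75 = 245 deg
  cos(245 deg) = -0.4226, sin(245 deg) = -0.9063
  joint[3] = (-7.2102, 4.8019) + 6.3 * (-0.4226, -0.9063) = (-7.2102 + -2.6625, 4.8019 + -5.7097) = (-9.8727, -0.9079)
link 3: phi[3] = 60 + 110 + 75 + 25 = 270 deg
  cos(270 deg) = -0.0000, sin(270 deg) = -1.0000
  joint[4] = (-9.8727, -0.9079) + 1.5 * (-0.0000, -1.0000) = (-9.8727 + -0.0000, -0.9079 + -1.5000) = (-9.8727, -2.4079)
End effector: (-9.8727, -2.4079)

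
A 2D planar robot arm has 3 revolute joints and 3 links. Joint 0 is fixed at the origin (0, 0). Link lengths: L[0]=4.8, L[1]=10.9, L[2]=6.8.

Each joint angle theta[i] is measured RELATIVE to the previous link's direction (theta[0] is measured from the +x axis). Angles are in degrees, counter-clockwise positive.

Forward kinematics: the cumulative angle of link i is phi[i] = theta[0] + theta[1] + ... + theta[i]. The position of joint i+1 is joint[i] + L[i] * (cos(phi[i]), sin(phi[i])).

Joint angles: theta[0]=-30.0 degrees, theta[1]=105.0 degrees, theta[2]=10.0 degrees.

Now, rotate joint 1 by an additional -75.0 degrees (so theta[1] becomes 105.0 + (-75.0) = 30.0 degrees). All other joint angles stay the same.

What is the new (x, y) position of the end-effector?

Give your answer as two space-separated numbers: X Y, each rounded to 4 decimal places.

Answer: 21.7536 -1.2192

Derivation:
joint[0] = (0.0000, 0.0000)  (base)
link 0: phi[0] = -30 = -30 deg
  cos(-30 deg) = 0.8660, sin(-30 deg) = -0.5000
  joint[1] = (0.0000, 0.0000) + 4.8 * (0.8660, -0.5000) = (0.0000 + 4.1569, 0.0000 + -2.4000) = (4.1569, -2.4000)
link 1: phi[1] = -30 + 30 = 0 deg
  cos(0 deg) = 1.0000, sin(0 deg) = 0.0000
  joint[2] = (4.1569, -2.4000) + 10.9 * (1.0000, 0.0000) = (4.1569 + 10.9000, -2.4000 + 0.0000) = (15.0569, -2.4000)
link 2: phi[2] = -30 + 30 + 10 = 10 deg
  cos(10 deg) = 0.9848, sin(10 deg) = 0.1736
  joint[3] = (15.0569, -2.4000) + 6.8 * (0.9848, 0.1736) = (15.0569 + 6.6967, -2.4000 + 1.1808) = (21.7536, -1.2192)
End effector: (21.7536, -1.2192)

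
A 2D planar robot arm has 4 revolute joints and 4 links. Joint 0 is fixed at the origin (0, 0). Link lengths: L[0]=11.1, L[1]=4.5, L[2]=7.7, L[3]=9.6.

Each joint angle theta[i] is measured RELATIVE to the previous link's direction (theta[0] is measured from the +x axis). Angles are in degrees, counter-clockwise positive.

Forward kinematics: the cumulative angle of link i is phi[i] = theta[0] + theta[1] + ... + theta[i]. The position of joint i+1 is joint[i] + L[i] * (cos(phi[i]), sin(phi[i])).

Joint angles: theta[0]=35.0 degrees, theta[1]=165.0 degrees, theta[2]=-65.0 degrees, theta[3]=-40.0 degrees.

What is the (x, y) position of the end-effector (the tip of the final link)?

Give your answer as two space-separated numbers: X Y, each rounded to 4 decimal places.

joint[0] = (0.0000, 0.0000)  (base)
link 0: phi[0] = 35 = 35 deg
  cos(35 deg) = 0.8192, sin(35 deg) = 0.5736
  joint[1] = (0.0000, 0.0000) + 11.1 * (0.8192, 0.5736) = (0.0000 + 9.0926, 0.0000 + 6.3667) = (9.0926, 6.3667)
link 1: phi[1] = 35 + 165 = 200 deg
  cos(200 deg) = -0.9397, sin(200 deg) = -0.3420
  joint[2] = (9.0926, 6.3667) + 4.5 * (-0.9397, -0.3420) = (9.0926 + -4.2286, 6.3667 + -1.5391) = (4.8640, 4.8276)
link 2: phi[2] = 35 + 165 + -65 = 135 deg
  cos(135 deg) = -0.7071, sin(135 deg) = 0.7071
  joint[3] = (4.8640, 4.8276) + 7.7 * (-0.7071, 0.7071) = (4.8640 + -5.4447, 4.8276 + 5.4447) = (-0.5808, 10.2723)
link 3: phi[3] = 35 + 165 + -65 + -40 = 95 deg
  cos(95 deg) = -0.0872, sin(95 deg) = 0.9962
  joint[4] = (-0.5808, 10.2723) + 9.6 * (-0.0872, 0.9962) = (-0.5808 + -0.8367, 10.2723 + 9.5635) = (-1.4174, 19.8358)
End effector: (-1.4174, 19.8358)

Answer: -1.4174 19.8358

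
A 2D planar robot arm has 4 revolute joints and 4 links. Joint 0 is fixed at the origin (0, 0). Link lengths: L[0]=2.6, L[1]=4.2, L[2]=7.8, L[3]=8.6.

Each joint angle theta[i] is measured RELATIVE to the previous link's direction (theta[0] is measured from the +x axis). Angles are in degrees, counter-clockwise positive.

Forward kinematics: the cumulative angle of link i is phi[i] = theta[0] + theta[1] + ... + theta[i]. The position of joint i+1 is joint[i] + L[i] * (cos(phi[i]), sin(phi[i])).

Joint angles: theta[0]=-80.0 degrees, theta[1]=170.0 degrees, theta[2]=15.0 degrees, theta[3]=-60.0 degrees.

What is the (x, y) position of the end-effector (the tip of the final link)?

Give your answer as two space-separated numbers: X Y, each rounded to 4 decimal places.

Answer: 4.5138 15.2548

Derivation:
joint[0] = (0.0000, 0.0000)  (base)
link 0: phi[0] = -80 = -80 deg
  cos(-80 deg) = 0.1736, sin(-80 deg) = -0.9848
  joint[1] = (0.0000, 0.0000) + 2.6 * (0.1736, -0.9848) = (0.0000 + 0.4515, 0.0000 + -2.5605) = (0.4515, -2.5605)
link 1: phi[1] = -80 + 170 = 90 deg
  cos(90 deg) = 0.0000, sin(90 deg) = 1.0000
  joint[2] = (0.4515, -2.5605) + 4.2 * (0.0000, 1.0000) = (0.4515 + 0.0000, -2.5605 + 4.2000) = (0.4515, 1.6395)
link 2: phi[2] = -80 + 170 + 15 = 105 deg
  cos(105 deg) = -0.2588, sin(105 deg) = 0.9659
  joint[3] = (0.4515, 1.6395) + 7.8 * (-0.2588, 0.9659) = (0.4515 + -2.0188, 1.6395 + 7.5342) = (-1.5673, 9.1737)
link 3: phi[3] = -80 + 170 + 15 + -60 = 45 deg
  cos(45 deg) = 0.7071, sin(45 deg) = 0.7071
  joint[4] = (-1.5673, 9.1737) + 8.6 * (0.7071, 0.7071) = (-1.5673 + 6.0811, 9.1737 + 6.0811) = (4.5138, 15.2548)
End effector: (4.5138, 15.2548)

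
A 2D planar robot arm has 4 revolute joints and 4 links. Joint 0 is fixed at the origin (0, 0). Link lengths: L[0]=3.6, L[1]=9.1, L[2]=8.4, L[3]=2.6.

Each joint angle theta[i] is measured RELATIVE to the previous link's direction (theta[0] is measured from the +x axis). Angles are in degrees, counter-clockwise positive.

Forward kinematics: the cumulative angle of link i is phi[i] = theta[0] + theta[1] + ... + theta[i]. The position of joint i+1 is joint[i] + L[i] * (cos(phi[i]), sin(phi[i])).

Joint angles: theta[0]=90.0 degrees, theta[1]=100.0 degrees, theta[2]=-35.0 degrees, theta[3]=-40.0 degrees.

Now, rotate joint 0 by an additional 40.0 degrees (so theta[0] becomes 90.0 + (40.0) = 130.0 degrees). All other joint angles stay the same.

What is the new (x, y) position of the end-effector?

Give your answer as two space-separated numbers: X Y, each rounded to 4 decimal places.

joint[0] = (0.0000, 0.0000)  (base)
link 0: phi[0] = 130 = 130 deg
  cos(130 deg) = -0.6428, sin(130 deg) = 0.7660
  joint[1] = (0.0000, 0.0000) + 3.6 * (-0.6428, 0.7660) = (0.0000 + -2.3140, 0.0000 + 2.7578) = (-2.3140, 2.7578)
link 1: phi[1] = 130 + 100 = 230 deg
  cos(230 deg) = -0.6428, sin(230 deg) = -0.7660
  joint[2] = (-2.3140, 2.7578) + 9.1 * (-0.6428, -0.7660) = (-2.3140 + -5.8494, 2.7578 + -6.9710) = (-8.1634, -4.2132)
link 2: phi[2] = 130 + 100 + -35 = 195 deg
  cos(195 deg) = -0.9659, sin(195 deg) = -0.2588
  joint[3] = (-8.1634, -4.2132) + 8.4 * (-0.9659, -0.2588) = (-8.1634 + -8.1138, -4.2132 + -2.1741) = (-16.2772, -6.3873)
link 3: phi[3] = 130 + 100 + -35 + -40 = 155 deg
  cos(155 deg) = -0.9063, sin(155 deg) = 0.4226
  joint[4] = (-16.2772, -6.3873) + 2.6 * (-0.9063, 0.4226) = (-16.2772 + -2.3564, -6.3873 + 1.0988) = (-18.6336, -5.2885)
End effector: (-18.6336, -5.2885)

Answer: -18.6336 -5.2885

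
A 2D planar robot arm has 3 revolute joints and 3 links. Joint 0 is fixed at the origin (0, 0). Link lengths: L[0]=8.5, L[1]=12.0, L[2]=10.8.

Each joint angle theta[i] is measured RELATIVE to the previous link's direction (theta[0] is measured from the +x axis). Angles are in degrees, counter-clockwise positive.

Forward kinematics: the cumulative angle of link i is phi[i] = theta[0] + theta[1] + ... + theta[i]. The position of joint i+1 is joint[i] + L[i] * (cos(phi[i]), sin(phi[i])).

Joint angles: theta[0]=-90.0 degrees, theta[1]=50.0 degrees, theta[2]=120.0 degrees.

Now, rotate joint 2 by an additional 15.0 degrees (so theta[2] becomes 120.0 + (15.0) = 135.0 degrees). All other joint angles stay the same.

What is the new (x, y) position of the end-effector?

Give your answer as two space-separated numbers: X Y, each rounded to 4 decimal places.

Answer: 8.2513 -5.4545

Derivation:
joint[0] = (0.0000, 0.0000)  (base)
link 0: phi[0] = -90 = -90 deg
  cos(-90 deg) = 0.0000, sin(-90 deg) = -1.0000
  joint[1] = (0.0000, 0.0000) + 8.5 * (0.0000, -1.0000) = (0.0000 + 0.0000, 0.0000 + -8.5000) = (0.0000, -8.5000)
link 1: phi[1] = -90 + 50 = -40 deg
  cos(-40 deg) = 0.7660, sin(-40 deg) = -0.6428
  joint[2] = (0.0000, -8.5000) + 12 * (0.7660, -0.6428) = (0.0000 + 9.1925, -8.5000 + -7.7135) = (9.1925, -16.2135)
link 2: phi[2] = -90 + 50 + 135 = 95 deg
  cos(95 deg) = -0.0872, sin(95 deg) = 0.9962
  joint[3] = (9.1925, -16.2135) + 10.8 * (-0.0872, 0.9962) = (9.1925 + -0.9413, -16.2135 + 10.7589) = (8.2513, -5.4545)
End effector: (8.2513, -5.4545)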